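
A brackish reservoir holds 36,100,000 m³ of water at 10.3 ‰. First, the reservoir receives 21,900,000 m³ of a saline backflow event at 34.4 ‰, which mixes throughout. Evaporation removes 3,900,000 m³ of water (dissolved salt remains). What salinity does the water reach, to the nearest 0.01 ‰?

After mixing: salt = 36,100,000×10.3 + 21,900,000×34.4 = 1,125,190,000; volume = 58,000,000 m³
After evaporation: salt unchanged = 1,125,190,000; volume = 58,000,000 − 3,900,000 = 54,100,000 m³
S = 1,125,190,000 / 54,100,000 = 20.7983 ‰

20.80 ‰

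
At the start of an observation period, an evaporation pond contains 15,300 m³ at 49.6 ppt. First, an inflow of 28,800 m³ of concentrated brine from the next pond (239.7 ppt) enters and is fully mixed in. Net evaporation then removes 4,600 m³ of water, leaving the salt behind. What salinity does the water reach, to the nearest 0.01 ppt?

193.98 ppt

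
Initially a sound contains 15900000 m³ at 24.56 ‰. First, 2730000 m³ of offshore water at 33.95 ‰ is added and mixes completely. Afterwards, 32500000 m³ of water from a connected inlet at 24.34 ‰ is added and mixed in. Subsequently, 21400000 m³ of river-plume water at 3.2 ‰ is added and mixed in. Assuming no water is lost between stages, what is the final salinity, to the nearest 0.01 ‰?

Weighted by volume,
Initial salt = 15,900,000×24.56 = 390,504,000
After stage 1: salt = 390,504,000 + 2,730,000×33.95 = 483,187,500; volume = 18,630,000 m³; S = 25.936 ‰
After stage 2: salt = 483,187,500 + 32,500,000×24.34 = 1,274,237,500; volume = 51,130,000 m³; S = 24.922 ‰
After stage 3: salt = 1,274,237,500 + 21,400,000×3.2 = 1,342,717,500; volume = 72,530,000 m³
S = 1,342,717,500 / 72,530,000 = 18.5126 ‰

18.51 ‰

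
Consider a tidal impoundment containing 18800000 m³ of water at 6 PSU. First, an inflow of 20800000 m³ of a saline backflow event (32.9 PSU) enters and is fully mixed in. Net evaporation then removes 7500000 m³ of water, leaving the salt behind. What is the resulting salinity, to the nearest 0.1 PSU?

24.8 PSU

After mixing: salt = 18,800,000×6 + 20,800,000×32.9 = 797,120,000; volume = 39,600,000 m³
After evaporation: salt unchanged = 797,120,000; volume = 39,600,000 − 7,500,000 = 32,100,000 m³
S = 797,120,000 / 32,100,000 = 24.8324 PSU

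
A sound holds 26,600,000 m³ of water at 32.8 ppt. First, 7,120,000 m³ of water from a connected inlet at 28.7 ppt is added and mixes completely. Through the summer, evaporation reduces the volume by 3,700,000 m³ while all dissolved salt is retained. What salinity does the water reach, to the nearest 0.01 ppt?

35.87 ppt

After mixing: salt = 26,600,000×32.8 + 7,120,000×28.7 = 1,076,824,000; volume = 33,720,000 m³
After evaporation: salt unchanged = 1,076,824,000; volume = 33,720,000 − 3,700,000 = 30,020,000 m³
S = 1,076,824,000 / 30,020,000 = 35.8702 ppt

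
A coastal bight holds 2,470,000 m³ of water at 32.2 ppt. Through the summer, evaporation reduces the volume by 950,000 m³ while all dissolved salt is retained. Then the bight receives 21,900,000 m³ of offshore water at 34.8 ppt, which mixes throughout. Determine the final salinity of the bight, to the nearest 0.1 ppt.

After evaporation: salt = 2,470,000×32.2 = 79,534,000; volume = 2,470,000 − 950,000 = 1,520,000 m³
After mixing: salt = 79,534,000 + 21,900,000×34.8 = 841,654,000; volume = 1,520,000 + 21,900,000 = 23,420,000 m³
S = 841,654,000 / 23,420,000 = 35.9374 ppt

35.9 ppt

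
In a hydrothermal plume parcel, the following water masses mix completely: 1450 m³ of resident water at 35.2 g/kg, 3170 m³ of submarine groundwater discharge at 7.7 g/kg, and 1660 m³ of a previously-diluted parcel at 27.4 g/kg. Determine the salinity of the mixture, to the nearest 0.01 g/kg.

Salt balance:
salt = 1,450×35.2 + 3,170×7.7 + 1,660×27.4 = 51,040 + 24,409 + 45,484 = 120,933
volume = 1,450 + 3,170 + 1,660 = 6,280 m³
S = 120,933 / 6,280 = 19.2568 g/kg

19.26 g/kg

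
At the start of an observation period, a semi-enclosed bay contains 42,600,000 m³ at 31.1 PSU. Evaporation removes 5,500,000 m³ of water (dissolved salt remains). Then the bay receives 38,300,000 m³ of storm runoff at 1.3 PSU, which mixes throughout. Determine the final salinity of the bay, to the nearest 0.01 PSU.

18.23 PSU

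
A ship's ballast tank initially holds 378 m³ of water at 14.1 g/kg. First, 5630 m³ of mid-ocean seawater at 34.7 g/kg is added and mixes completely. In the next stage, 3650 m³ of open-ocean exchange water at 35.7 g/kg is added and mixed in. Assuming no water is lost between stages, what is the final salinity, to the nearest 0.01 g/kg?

Conserving salt mass:
Initial salt = 378×14.1 = 5,329.8
After stage 1: salt = 5,329.8 + 5,630×34.7 = 200,690.8; volume = 6,008 m³; S = 33.404 g/kg
After stage 2: salt = 200,690.8 + 3,650×35.7 = 330,995.8; volume = 9,658 m³
S = 330,995.8 / 9,658 = 34.2717 g/kg

34.27 g/kg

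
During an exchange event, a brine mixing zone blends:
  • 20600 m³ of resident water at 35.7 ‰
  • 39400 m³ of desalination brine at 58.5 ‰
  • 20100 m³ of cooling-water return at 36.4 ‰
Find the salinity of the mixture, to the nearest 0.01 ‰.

Weighted by volume,
salt = 20,600×35.7 + 39,400×58.5 + 20,100×36.4 = 735,420 + 2,304,900 + 731,640 = 3,771,960
volume = 20,600 + 39,400 + 20,100 = 80,100 m³
S = 3,771,960 / 80,100 = 47.0906 ‰

47.09 ‰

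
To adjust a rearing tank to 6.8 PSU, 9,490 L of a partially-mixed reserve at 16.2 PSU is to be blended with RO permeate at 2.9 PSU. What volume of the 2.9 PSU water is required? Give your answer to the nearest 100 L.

22900 L

Salt balance: 9,490×16.2 + V×2.9 = (9,490+V)×6.8
153,738 + 2.9V = 64,532 + 6.8V
89,206 = 3.9V
V = 22,873.33 L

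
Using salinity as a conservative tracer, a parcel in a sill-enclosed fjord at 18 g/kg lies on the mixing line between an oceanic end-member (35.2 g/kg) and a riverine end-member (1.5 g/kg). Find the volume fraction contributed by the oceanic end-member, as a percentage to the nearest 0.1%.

49.0%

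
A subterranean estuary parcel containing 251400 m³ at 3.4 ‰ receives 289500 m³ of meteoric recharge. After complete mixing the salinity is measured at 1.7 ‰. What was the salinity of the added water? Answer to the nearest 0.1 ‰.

0.2 ‰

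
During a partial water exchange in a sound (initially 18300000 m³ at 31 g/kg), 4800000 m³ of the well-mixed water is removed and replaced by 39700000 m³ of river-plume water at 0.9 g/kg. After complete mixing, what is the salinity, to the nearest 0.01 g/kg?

8.54 g/kg

Remaining after removal: 13,500,000 m³ at 31 g/kg (salt = 418,500,000)
After addition: salt = 418,500,000 + 39,700,000×0.9 = 454,230,000; volume = 53,200,000 m³
S = 454,230,000 / 53,200,000 = 8.5382 g/kg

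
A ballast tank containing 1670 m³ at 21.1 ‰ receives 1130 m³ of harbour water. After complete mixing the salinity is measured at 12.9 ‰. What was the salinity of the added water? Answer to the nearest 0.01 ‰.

0.78 ‰

Salt balance: 1,670×21.1 + 1,130×S = 2,800×12.9
35,237 + 1,130·S = 36,120
S = (36,120 − 35,237) / 1,130 = 0.7814 ‰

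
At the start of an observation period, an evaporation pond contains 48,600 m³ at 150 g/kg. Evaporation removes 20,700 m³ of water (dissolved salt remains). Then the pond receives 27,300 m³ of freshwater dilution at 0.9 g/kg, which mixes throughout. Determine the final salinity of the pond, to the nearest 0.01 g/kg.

After evaporation: salt = 48,600×150 = 7,290,000; volume = 48,600 − 20,700 = 27,900 m³
After mixing: salt = 7,290,000 + 27,300×0.9 = 7,314,570; volume = 27,900 + 27,300 = 55,200 m³
S = 7,314,570 / 55,200 = 132.5103 g/kg

132.51 g/kg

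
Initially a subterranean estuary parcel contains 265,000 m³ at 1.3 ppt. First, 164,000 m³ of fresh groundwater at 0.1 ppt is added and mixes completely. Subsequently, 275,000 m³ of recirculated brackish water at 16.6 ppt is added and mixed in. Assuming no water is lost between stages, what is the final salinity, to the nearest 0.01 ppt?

7.00 ppt

Total salt / total volume:
Initial salt = 265,000×1.3 = 344,500
After stage 1: salt = 344,500 + 164,000×0.1 = 360,900; volume = 429,000 m³; S = 0.841 ppt
After stage 2: salt = 360,900 + 275,000×16.6 = 4,925,900; volume = 704,000 m³
S = 4,925,900 / 704,000 = 6.997 ppt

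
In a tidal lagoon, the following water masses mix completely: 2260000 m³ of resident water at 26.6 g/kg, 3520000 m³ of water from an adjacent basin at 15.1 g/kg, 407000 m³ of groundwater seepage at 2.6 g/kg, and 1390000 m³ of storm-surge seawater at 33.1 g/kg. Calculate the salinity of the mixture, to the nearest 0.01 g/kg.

Weighted by volume,
salt = 2,260,000×26.6 + 3,520,000×15.1 + 407,000×2.6 + 1,390,000×33.1 = 60,116,000 + 53,152,000 + 1,058,200 + 46,009,000 = 160,335,200
volume = 2,260,000 + 3,520,000 + 407,000 + 1,390,000 = 7,577,000 m³
S = 160,335,200 / 7,577,000 = 21.1608 g/kg

21.16 g/kg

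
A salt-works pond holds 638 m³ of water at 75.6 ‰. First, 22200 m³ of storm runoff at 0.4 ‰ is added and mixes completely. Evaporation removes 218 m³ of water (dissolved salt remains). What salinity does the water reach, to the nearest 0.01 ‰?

2.52 ‰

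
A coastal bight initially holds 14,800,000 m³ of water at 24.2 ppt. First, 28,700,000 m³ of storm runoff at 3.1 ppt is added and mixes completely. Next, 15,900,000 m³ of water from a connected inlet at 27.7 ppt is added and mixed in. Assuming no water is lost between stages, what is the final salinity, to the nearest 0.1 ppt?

Salt balance:
Initial salt = 14,800,000×24.2 = 358,160,000
After stage 1: salt = 358,160,000 + 28,700,000×3.1 = 447,130,000; volume = 43,500,000 m³; S = 10.279 ppt
After stage 2: salt = 447,130,000 + 15,900,000×27.7 = 887,560,000; volume = 59,400,000 m³
S = 887,560,000 / 59,400,000 = 14.9421 ppt

14.9 ppt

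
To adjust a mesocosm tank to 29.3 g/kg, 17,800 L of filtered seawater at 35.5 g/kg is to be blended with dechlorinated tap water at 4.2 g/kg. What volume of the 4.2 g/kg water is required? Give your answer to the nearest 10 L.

Salt balance: 17,800×35.5 + V×4.2 = (17,800+V)×29.3
631,900 + 4.2V = 521,540 + 29.3V
110,360 = 25.1V
V = 4,396.81 L

4400 L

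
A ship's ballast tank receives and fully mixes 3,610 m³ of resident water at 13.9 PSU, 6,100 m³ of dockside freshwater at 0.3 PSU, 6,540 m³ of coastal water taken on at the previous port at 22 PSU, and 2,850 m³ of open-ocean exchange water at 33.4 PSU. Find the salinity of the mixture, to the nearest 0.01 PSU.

15.24 PSU

By conservation of dissolved salt,
salt = 3,610×13.9 + 6,100×0.3 + 6,540×22 + 2,850×33.4 = 50,179 + 1,830 + 143,880 + 95,190 = 291,079
volume = 3,610 + 6,100 + 6,540 + 2,850 = 19,100 m³
S = 291,079 / 19,100 = 15.2397 PSU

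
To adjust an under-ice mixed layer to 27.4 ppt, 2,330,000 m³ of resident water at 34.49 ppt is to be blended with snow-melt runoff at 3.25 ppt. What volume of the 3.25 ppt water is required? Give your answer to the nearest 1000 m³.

Salt balance: 2,330,000×34.49 + V×3.25 = (2,330,000+V)×27.4
80,361,700 + 3.25V = 63,842,000 + 27.4V
16,519,700 = 24.15V
V = 684,045.55 m³

684000 m³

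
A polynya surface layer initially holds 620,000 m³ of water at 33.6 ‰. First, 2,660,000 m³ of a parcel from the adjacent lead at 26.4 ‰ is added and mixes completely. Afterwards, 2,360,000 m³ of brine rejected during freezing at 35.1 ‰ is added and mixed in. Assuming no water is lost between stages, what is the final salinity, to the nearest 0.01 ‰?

30.83 ‰

Weighted by volume,
Initial salt = 620,000×33.6 = 20,832,000
After stage 1: salt = 20,832,000 + 2,660,000×26.4 = 91,056,000; volume = 3,280,000 m³; S = 27.761 ‰
After stage 2: salt = 91,056,000 + 2,360,000×35.1 = 173,892,000; volume = 5,640,000 m³
S = 173,892,000 / 5,640,000 = 30.8319 ‰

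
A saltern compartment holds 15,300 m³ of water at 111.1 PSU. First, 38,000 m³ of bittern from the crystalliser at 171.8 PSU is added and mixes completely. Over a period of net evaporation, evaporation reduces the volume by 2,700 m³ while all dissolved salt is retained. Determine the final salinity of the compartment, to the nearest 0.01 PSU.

162.61 PSU

After mixing: salt = 15,300×111.1 + 38,000×171.8 = 8,228,230; volume = 53,300 m³
After evaporation: salt unchanged = 8,228,230; volume = 53,300 − 2,700 = 50,600 m³
S = 8,228,230 / 50,600 = 162.6132 PSU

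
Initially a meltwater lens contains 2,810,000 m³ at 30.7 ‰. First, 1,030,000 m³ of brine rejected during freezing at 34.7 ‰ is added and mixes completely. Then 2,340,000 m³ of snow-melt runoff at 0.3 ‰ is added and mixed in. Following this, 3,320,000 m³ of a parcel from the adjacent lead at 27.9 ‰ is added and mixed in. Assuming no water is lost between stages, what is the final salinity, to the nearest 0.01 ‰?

22.67 ‰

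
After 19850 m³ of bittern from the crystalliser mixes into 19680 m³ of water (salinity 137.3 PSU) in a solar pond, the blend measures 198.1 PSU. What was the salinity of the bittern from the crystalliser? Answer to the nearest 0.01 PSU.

Salt balance: 19,680×137.3 + 19,850×S = 39,530×198.1
2,702,064 + 19,850·S = 7,830,893
S = (7,830,893 − 2,702,064) / 19,850 = 258.3793 PSU

258.38 PSU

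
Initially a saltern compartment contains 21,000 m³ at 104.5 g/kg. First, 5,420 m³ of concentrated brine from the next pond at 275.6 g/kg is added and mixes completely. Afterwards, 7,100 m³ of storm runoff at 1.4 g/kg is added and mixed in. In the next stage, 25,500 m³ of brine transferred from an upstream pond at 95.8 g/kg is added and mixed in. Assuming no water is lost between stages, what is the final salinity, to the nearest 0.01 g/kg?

104.05 g/kg

Weighted by volume,
Initial salt = 21,000×104.5 = 2,194,500
After stage 1: salt = 2,194,500 + 5,420×275.6 = 3,688,252; volume = 26,420 m³; S = 139.601 g/kg
After stage 2: salt = 3,688,252 + 7,100×1.4 = 3,698,192; volume = 33,520 m³; S = 110.328 g/kg
After stage 3: salt = 3,698,192 + 25,500×95.8 = 6,141,092; volume = 59,020 m³
S = 6,141,092 / 59,020 = 104.051 g/kg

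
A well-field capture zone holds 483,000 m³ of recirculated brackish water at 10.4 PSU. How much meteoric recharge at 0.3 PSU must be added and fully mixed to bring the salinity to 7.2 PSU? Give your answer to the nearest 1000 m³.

224000 m³

Salt balance: 483,000×10.4 + V×0.3 = (483,000+V)×7.2
5,023,200 + 0.3V = 3,477,600 + 7.2V
1,545,600 = 6.9V
V = 224,000 m³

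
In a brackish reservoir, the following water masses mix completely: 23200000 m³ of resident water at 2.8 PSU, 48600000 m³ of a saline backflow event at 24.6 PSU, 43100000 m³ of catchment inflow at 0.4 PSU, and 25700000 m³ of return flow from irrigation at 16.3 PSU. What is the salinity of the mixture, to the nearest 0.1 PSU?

Total salt / total volume:
salt = 23,200,000×2.8 + 48,600,000×24.6 + 43,100,000×0.4 + 25,700,000×16.3 = 64,960,000 + 1,195,560,000 + 17,240,000 + 418,910,000 = 1,696,670,000
volume = 23,200,000 + 48,600,000 + 43,100,000 + 25,700,000 = 140,600,000 m³
S = 1,696,670,000 / 140,600,000 = 12.067 PSU

12.1 PSU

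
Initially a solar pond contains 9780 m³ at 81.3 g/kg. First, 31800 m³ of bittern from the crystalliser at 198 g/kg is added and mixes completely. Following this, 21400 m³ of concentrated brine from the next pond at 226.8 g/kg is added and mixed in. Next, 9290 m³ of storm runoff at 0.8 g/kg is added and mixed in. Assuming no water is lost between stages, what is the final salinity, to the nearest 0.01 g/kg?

165.39 g/kg

Total salt / total volume:
Initial salt = 9,780×81.3 = 795,114
After stage 1: salt = 795,114 + 31,800×198 = 7,091,514; volume = 41,580 m³; S = 170.551 g/kg
After stage 2: salt = 7,091,514 + 21,400×226.8 = 11,945,034; volume = 62,980 m³; S = 189.664 g/kg
After stage 3: salt = 11,945,034 + 9,290×0.8 = 11,952,466; volume = 72,270 m³
S = 11,952,466 / 72,270 = 165.3863 g/kg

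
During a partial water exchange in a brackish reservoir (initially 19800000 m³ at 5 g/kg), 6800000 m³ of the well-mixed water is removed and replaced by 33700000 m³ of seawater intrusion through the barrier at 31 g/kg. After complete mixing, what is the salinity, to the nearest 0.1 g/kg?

23.8 g/kg

Remaining after removal: 13,000,000 m³ at 5 g/kg (salt = 65,000,000)
After addition: salt = 65,000,000 + 33,700,000×31 = 1,109,700,000; volume = 46,700,000 m³
S = 1,109,700,000 / 46,700,000 = 23.7623 g/kg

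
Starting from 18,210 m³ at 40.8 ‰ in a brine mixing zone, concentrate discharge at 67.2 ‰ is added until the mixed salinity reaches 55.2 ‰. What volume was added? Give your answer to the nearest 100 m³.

21900 m³

Salt balance: 18,210×40.8 + V×67.2 = (18,210+V)×55.2
742,968 + 67.2V = 1,005,192 + 55.2V
262,224 = 12V
V = 21,852 m³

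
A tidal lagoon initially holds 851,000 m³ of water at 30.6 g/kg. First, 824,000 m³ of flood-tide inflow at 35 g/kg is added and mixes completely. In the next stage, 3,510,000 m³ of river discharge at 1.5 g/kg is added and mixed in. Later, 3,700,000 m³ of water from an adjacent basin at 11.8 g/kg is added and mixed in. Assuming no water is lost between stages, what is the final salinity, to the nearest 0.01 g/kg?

Conserving salt mass:
Initial salt = 851,000×30.6 = 26,040,600
After stage 1: salt = 26,040,600 + 824,000×35 = 54,880,600; volume = 1,675,000 m³; S = 32.765 g/kg
After stage 2: salt = 54,880,600 + 3,510,000×1.5 = 60,145,600; volume = 5,185,000 m³; S = 11.6 g/kg
After stage 3: salt = 60,145,600 + 3,700,000×11.8 = 103,805,600; volume = 8,885,000 m³
S = 103,805,600 / 8,885,000 = 11.6832 g/kg

11.68 g/kg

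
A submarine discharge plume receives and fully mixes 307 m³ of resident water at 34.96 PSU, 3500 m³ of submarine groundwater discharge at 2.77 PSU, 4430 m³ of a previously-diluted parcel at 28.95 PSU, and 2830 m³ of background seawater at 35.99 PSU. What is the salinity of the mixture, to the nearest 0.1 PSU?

Salt balance:
salt = 307×34.96 + 3,500×2.77 + 4,430×28.95 + 2,830×35.99 = 10,732.72 + 9,695 + 128,248.5 + 101,851.7 = 250,527.92
volume = 307 + 3,500 + 4,430 + 2,830 = 11,067 m³
S = 250,527.92 / 11,067 = 22.637 PSU

22.6 PSU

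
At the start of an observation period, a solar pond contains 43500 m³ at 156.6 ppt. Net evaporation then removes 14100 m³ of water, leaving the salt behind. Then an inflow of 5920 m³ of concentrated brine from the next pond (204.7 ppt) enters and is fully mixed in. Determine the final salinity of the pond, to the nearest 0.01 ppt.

After evaporation: salt = 43,500×156.6 = 6,812,100; volume = 43,500 − 14,100 = 29,400 m³
After mixing: salt = 6,812,100 + 5,920×204.7 = 8,023,924; volume = 29,400 + 5,920 = 35,320 m³
S = 8,023,924 / 35,320 = 227.1779 ppt

227.18 ppt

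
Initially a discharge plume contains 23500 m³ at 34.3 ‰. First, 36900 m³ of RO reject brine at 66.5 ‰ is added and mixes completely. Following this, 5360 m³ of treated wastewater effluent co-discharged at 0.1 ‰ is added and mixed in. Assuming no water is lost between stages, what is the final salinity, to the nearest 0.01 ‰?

Mass of salt is conserved:
Initial salt = 23,500×34.3 = 806,050
After stage 1: salt = 806,050 + 36,900×66.5 = 3,259,900; volume = 60,400 m³; S = 53.972 ‰
After stage 2: salt = 3,259,900 + 5,360×0.1 = 3,260,436; volume = 65,760 m³
S = 3,260,436 / 65,760 = 49.5808 ‰

49.58 ‰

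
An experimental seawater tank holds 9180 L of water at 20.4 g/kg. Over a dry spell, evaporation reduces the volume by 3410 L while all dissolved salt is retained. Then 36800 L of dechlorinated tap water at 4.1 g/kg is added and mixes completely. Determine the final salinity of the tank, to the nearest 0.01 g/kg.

7.94 g/kg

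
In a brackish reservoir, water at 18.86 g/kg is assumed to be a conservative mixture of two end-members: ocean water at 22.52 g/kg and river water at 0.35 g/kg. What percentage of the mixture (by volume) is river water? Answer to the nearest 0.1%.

16.5%

Let f be the freshwater fraction. Salt balance per unit volume:
f×0.35 + (1−f)×22.52 = 18.86
f = (22.52 − 18.86) / (22.52 − 0.35) = 3.66/22.17 = 0.1651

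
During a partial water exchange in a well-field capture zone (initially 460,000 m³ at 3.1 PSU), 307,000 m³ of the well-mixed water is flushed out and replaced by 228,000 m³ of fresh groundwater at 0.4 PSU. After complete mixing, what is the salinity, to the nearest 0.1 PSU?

Remaining after removal: 153,000 m³ at 3.1 PSU (salt = 474,300)
After addition: salt = 474,300 + 228,000×0.4 = 565,500; volume = 381,000 m³
S = 565,500 / 381,000 = 1.4843 PSU

1.5 PSU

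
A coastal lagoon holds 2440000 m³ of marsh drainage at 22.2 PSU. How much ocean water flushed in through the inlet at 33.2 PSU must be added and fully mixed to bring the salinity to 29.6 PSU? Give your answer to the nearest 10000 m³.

Salt balance: 2,440,000×22.2 + V×33.2 = (2,440,000+V)×29.6
54,168,000 + 33.2V = 72,224,000 + 29.6V
18,056,000 = 3.6V
V = 5,015,555.56 m³

5020000 m³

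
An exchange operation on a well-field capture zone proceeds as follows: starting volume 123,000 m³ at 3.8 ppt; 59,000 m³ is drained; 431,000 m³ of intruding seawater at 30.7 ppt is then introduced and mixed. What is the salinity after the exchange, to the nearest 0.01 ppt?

27.22 ppt

Remaining after removal: 64,000 m³ at 3.8 ppt (salt = 243,200)
After addition: salt = 243,200 + 431,000×30.7 = 13,474,900; volume = 495,000 m³
S = 13,474,900 / 495,000 = 27.222 ppt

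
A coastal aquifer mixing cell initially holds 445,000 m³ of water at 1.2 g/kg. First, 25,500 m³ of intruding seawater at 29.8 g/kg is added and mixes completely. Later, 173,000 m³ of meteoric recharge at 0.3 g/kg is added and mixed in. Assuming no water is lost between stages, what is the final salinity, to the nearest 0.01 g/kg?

Mass of salt is conserved:
Initial salt = 445,000×1.2 = 534,000
After stage 1: salt = 534,000 + 25,500×29.8 = 1,293,900; volume = 470,500 m³; S = 2.75 g/kg
After stage 2: salt = 1,293,900 + 173,000×0.3 = 1,345,800; volume = 643,500 m³
S = 1,345,800 / 643,500 = 2.0914 g/kg

2.09 g/kg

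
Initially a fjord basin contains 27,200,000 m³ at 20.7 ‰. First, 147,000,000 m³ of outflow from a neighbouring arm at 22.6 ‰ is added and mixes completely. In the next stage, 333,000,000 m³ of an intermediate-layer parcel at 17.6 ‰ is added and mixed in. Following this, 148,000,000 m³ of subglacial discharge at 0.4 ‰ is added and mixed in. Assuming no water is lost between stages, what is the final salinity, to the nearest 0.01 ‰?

14.97 ‰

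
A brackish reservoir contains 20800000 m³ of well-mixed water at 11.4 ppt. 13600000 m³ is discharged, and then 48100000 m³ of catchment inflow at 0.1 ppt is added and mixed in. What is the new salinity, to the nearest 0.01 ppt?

Remaining after removal: 7,200,000 m³ at 11.4 ppt (salt = 82,080,000)
After addition: salt = 82,080,000 + 48,100,000×0.1 = 86,890,000; volume = 55,300,000 m³
S = 86,890,000 / 55,300,000 = 1.5712 ppt

1.57 ppt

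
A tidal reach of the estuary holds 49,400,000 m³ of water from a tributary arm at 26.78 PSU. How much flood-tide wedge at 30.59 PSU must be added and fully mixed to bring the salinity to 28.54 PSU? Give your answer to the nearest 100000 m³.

42400000 m³

Salt balance: 49,400,000×26.78 + V×30.59 = (49,400,000+V)×28.54
1,322,932,000 + 30.59V = 1,409,876,000 + 28.54V
86,944,000 = 2.05V
V = 42,411,707.32 m³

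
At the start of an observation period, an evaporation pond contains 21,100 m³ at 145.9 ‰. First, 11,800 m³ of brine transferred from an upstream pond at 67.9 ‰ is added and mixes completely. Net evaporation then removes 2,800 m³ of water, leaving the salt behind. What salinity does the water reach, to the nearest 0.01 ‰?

128.89 ‰

After mixing: salt = 21,100×145.9 + 11,800×67.9 = 3,879,710; volume = 32,900 m³
After evaporation: salt unchanged = 3,879,710; volume = 32,900 − 2,800 = 30,100 m³
S = 3,879,710 / 30,100 = 128.894 ‰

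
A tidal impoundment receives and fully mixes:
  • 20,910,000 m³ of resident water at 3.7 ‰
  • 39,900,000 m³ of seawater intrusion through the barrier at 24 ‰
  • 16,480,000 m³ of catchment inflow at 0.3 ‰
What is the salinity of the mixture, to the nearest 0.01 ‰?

Salt balance:
salt = 20,910,000×3.7 + 39,900,000×24 + 16,480,000×0.3 = 77,367,000 + 957,600,000 + 4,944,000 = 1,039,911,000
volume = 20,910,000 + 39,900,000 + 16,480,000 = 77,290,000 m³
S = 1,039,911,000 / 77,290,000 = 13.4547 ‰

13.45 ‰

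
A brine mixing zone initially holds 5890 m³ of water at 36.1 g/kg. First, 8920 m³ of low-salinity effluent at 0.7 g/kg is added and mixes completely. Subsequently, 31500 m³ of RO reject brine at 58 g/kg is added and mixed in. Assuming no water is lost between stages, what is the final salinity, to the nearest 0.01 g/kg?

44.18 g/kg

Mass of salt is conserved:
Initial salt = 5,890×36.1 = 212,629
After stage 1: salt = 212,629 + 8,920×0.7 = 218,873; volume = 14,810 m³; S = 14.779 g/kg
After stage 2: salt = 218,873 + 31,500×58 = 2,045,873; volume = 46,310 m³
S = 2,045,873 / 46,310 = 44.1778 g/kg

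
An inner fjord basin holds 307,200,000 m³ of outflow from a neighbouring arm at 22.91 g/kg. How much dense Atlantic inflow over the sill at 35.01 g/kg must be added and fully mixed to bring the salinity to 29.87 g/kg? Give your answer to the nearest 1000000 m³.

Salt balance: 307,200,000×22.91 + V×35.01 = (307,200,000+V)×29.87
7,037,952,000 + 35.01V = 9,176,064,000 + 29.87V
2,138,112,000 = 5.14V
V = 415,975,097.28 m³

416000000 m³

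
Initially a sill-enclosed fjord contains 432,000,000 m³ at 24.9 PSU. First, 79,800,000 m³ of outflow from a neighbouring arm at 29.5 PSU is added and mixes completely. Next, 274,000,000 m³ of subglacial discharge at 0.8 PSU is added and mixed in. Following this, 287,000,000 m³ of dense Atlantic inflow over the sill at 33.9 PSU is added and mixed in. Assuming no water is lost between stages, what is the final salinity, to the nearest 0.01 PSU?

Conserving salt mass:
Initial salt = 432,000,000×24.9 = 10,756,800,000
After stage 1: salt = 10,756,800,000 + 79,800,000×29.5 = 13,110,900,000; volume = 511,800,000 m³; S = 25.617 PSU
After stage 2: salt = 13,110,900,000 + 274,000,000×0.8 = 13,330,100,000; volume = 785,800,000 m³; S = 16.964 PSU
After stage 3: salt = 13,330,100,000 + 287,000,000×33.9 = 23,059,400,000; volume = 1,072,800,000 m³
S = 23,059,400,000 / 1,072,800,000 = 21.4946 PSU

21.49 PSU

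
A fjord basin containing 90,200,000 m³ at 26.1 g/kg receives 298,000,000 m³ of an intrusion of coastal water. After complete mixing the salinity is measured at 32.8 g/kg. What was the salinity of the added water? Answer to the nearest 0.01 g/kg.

Salt balance: 90,200,000×26.1 + 298,000,000×S = 388,200,000×32.8
2,354,220,000 + 298,000,000·S = 12,732,960,000
S = (12,732,960,000 − 2,354,220,000) / 298,000,000 = 34.828 g/kg

34.83 g/kg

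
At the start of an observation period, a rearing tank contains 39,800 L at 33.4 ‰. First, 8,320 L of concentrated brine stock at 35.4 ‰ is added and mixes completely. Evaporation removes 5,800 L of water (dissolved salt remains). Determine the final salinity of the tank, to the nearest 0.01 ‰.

38.37 ‰

After mixing: salt = 39,800×33.4 + 8,320×35.4 = 1,623,848; volume = 48,120 L
After evaporation: salt unchanged = 1,623,848; volume = 48,120 − 5,800 = 42,320 L
S = 1,623,848 / 42,320 = 38.3707 ‰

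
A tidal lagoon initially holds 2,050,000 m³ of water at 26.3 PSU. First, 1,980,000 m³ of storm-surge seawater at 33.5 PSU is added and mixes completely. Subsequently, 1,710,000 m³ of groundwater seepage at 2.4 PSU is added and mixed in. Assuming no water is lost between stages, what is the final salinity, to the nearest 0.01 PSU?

21.66 PSU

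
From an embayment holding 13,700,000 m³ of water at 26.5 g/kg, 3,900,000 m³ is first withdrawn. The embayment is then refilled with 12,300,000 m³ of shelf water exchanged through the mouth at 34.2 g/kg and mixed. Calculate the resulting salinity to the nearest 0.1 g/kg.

30.8 g/kg

Remaining after removal: 9,800,000 m³ at 26.5 g/kg (salt = 259,700,000)
After addition: salt = 259,700,000 + 12,300,000×34.2 = 680,360,000; volume = 22,100,000 m³
S = 680,360,000 / 22,100,000 = 30.7855 g/kg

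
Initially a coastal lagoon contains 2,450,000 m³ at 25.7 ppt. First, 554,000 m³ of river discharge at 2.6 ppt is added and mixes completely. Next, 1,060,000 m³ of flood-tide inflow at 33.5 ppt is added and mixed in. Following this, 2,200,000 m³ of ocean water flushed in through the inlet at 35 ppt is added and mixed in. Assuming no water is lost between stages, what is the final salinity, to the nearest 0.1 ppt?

28.2 ppt

Total salt / total volume:
Initial salt = 2,450,000×25.7 = 62,965,000
After stage 1: salt = 62,965,000 + 554,000×2.6 = 64,405,400; volume = 3,004,000 m³; S = 21.44 ppt
After stage 2: salt = 64,405,400 + 1,060,000×33.5 = 99,915,400; volume = 4,064,000 m³; S = 24.585 ppt
After stage 3: salt = 99,915,400 + 2,200,000×35 = 176,915,400; volume = 6,264,000 m³
S = 176,915,400 / 6,264,000 = 28.2432 ppt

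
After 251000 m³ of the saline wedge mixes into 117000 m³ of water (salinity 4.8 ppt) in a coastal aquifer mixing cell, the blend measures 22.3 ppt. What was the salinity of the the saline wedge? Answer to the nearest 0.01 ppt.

30.46 ppt

Salt balance: 117,000×4.8 + 251,000×S = 368,000×22.3
561,600 + 251,000·S = 8,206,400
S = (8,206,400 − 561,600) / 251,000 = 30.4574 ppt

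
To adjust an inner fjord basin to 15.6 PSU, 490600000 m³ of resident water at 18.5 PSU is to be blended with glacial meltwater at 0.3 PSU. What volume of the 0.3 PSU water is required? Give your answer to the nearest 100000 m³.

Salt balance: 490,600,000×18.5 + V×0.3 = (490,600,000+V)×15.6
9,076,100,000 + 0.3V = 7,653,360,000 + 15.6V
1,422,740,000 = 15.3V
V = 92,989,542.48 m³

93000000 m³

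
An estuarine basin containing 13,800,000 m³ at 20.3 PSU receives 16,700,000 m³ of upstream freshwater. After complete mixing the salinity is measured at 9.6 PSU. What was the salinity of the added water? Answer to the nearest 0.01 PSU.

Salt balance: 13,800,000×20.3 + 16,700,000×S = 30,500,000×9.6
280,140,000 + 16,700,000·S = 292,800,000
S = (292,800,000 − 280,140,000) / 16,700,000 = 0.7581 PSU

0.76 PSU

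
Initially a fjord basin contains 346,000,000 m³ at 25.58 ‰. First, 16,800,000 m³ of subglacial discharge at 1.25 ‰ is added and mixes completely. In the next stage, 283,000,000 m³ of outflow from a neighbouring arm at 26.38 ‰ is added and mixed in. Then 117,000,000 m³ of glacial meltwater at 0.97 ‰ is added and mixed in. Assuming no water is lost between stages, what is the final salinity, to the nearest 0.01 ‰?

21.57 ‰

By conservation of dissolved salt,
Initial salt = 346,000,000×25.58 = 8,850,680,000
After stage 1: salt = 8,850,680,000 + 16,800,000×1.25 = 8,871,680,000; volume = 362,800,000 m³; S = 24.453 ‰
After stage 2: salt = 8,871,680,000 + 283,000,000×26.38 = 16,337,220,000; volume = 645,800,000 m³; S = 25.298 ‰
After stage 3: salt = 16,337,220,000 + 117,000,000×0.97 = 16,450,710,000; volume = 762,800,000 m³
S = 16,450,710,000 / 762,800,000 = 21.5662 ‰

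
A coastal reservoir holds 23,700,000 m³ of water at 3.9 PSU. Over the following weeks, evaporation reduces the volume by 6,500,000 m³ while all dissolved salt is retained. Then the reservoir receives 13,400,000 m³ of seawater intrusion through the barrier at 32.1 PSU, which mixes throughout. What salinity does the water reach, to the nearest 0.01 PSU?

17.08 PSU

After evaporation: salt = 23,700,000×3.9 = 92,430,000; volume = 23,700,000 − 6,500,000 = 17,200,000 m³
After mixing: salt = 92,430,000 + 13,400,000×32.1 = 522,570,000; volume = 17,200,000 + 13,400,000 = 30,600,000 m³
S = 522,570,000 / 30,600,000 = 17.0775 PSU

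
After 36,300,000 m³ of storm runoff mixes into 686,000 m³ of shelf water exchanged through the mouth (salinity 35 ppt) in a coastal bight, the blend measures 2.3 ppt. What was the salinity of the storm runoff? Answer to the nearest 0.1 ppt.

Salt balance: 686,000×35 + 36,300,000×S = 36,986,000×2.3
24,010,000 + 36,300,000·S = 85,067,800
S = (85,067,800 − 24,010,000) / 36,300,000 = 1.682 ppt

1.7 ppt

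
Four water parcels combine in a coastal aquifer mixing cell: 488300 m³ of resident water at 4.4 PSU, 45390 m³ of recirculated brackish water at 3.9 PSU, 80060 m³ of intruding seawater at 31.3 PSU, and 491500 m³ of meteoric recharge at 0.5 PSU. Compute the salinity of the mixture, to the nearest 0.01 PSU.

Total salt / total volume:
salt = 488,300×4.4 + 45,390×3.9 + 80,060×31.3 + 491,500×0.5 = 2,148,520 + 177,021 + 2,505,878 + 245,750 = 5,077,169
volume = 488,300 + 45,390 + 80,060 + 491,500 = 1,105,250 m³
S = 5,077,169 / 1,105,250 = 4.5937 PSU

4.59 PSU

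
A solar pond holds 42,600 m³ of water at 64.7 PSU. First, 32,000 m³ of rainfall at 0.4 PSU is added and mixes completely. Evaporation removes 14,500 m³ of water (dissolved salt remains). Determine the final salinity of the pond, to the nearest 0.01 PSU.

46.07 PSU

After mixing: salt = 42,600×64.7 + 32,000×0.4 = 2,769,020; volume = 74,600 m³
After evaporation: salt unchanged = 2,769,020; volume = 74,600 − 14,500 = 60,100 m³
S = 2,769,020 / 60,100 = 46.0735 PSU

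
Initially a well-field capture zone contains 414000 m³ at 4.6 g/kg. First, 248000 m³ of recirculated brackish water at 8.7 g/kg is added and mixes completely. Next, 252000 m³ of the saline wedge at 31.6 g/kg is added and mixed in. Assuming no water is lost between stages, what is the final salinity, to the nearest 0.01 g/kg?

13.16 g/kg

Salt balance:
Initial salt = 414,000×4.6 = 1,904,400
After stage 1: salt = 1,904,400 + 248,000×8.7 = 4,062,000; volume = 662,000 m³; S = 6.136 g/kg
After stage 2: salt = 4,062,000 + 252,000×31.6 = 12,025,200; volume = 914,000 m³
S = 12,025,200 / 914,000 = 13.1567 g/kg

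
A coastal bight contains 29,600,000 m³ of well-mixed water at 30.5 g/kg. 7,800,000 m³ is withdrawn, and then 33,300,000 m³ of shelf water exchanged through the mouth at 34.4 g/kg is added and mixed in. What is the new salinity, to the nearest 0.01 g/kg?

Remaining after removal: 21,800,000 m³ at 30.5 g/kg (salt = 664,900,000)
After addition: salt = 664,900,000 + 33,300,000×34.4 = 1,810,420,000; volume = 55,100,000 m³
S = 1,810,420,000 / 55,100,000 = 32.857 g/kg

32.86 g/kg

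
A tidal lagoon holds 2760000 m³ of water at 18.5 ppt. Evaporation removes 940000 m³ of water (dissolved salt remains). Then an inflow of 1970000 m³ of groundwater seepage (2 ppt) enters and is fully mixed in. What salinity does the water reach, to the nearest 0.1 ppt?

14.5 ppt

After evaporation: salt = 2,760,000×18.5 = 51,060,000; volume = 2,760,000 − 940,000 = 1,820,000 m³
After mixing: salt = 51,060,000 + 1,970,000×2 = 55,000,000; volume = 1,820,000 + 1,970,000 = 3,790,000 m³
S = 55,000,000 / 3,790,000 = 14.5119 ppt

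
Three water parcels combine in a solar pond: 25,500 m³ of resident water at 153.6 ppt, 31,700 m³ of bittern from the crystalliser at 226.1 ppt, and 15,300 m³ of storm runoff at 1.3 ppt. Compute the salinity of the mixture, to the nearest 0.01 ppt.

Salt balance:
salt = 25,500×153.6 + 31,700×226.1 + 15,300×1.3 = 3,916,800 + 7,167,370 + 19,890 = 11,104,060
volume = 25,500 + 31,700 + 15,300 = 72,500 m³
S = 11,104,060 / 72,500 = 153.1594 ppt

153.16 ppt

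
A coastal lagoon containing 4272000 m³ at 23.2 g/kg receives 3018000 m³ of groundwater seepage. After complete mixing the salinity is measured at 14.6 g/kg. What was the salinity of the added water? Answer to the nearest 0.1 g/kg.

Salt balance: 4,272,000×23.2 + 3,018,000×S = 7,290,000×14.6
99,110,400 + 3,018,000·S = 106,434,000
S = (106,434,000 − 99,110,400) / 3,018,000 = 2.4266 g/kg

2.4 g/kg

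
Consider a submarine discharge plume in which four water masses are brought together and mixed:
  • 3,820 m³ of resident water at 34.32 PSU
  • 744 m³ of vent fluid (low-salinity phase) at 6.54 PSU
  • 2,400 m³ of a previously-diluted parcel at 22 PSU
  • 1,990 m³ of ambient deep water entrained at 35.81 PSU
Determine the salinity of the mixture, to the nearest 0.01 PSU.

Weighted by volume,
salt = 3,820×34.32 + 744×6.54 + 2,400×22 + 1,990×35.81 = 131,102.4 + 4,865.76 + 52,800 + 71,261.9 = 260,030.06
volume = 3,820 + 744 + 2,400 + 1,990 = 8,954 m³
S = 260,030.06 / 8,954 = 29.0407 PSU

29.04 PSU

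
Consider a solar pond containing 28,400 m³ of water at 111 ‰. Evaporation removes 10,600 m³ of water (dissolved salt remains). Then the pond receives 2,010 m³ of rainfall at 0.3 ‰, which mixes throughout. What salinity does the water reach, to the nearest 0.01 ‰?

159.16 ‰

After evaporation: salt = 28,400×111 = 3,152,400; volume = 28,400 − 10,600 = 17,800 m³
After mixing: salt = 3,152,400 + 2,010×0.3 = 3,153,003; volume = 17,800 + 2,010 = 19,810 m³
S = 3,153,003 / 19,810 = 159.1622 ‰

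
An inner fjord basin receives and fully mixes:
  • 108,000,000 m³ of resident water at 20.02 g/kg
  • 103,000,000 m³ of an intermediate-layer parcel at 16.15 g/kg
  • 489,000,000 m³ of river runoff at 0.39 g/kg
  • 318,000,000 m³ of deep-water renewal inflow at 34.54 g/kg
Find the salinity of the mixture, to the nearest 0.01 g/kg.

Weighted by volume,
salt = 108,000,000×20.02 + 103,000,000×16.15 + 489,000,000×0.39 + 318,000,000×34.54 = 2,162,160,000 + 1,663,450,000 + 190,710,000 + 10,983,720,000 = 15,000,040,000
volume = 108,000,000 + 103,000,000 + 489,000,000 + 318,000,000 = 1,018,000,000 m³
S = 15,000,040,000 / 1,018,000,000 = 14.7348 g/kg

14.73 g/kg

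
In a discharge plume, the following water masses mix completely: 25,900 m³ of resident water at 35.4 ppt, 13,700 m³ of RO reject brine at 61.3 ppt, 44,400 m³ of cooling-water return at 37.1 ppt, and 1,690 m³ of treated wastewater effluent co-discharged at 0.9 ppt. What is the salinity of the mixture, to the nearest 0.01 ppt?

Mass of salt is conserved:
salt = 25,900×35.4 + 13,700×61.3 + 44,400×37.1 + 1,690×0.9 = 916,860 + 839,810 + 1,647,240 + 1,521 = 3,405,431
volume = 25,900 + 13,700 + 44,400 + 1,690 = 85,690 m³
S = 3,405,431 / 85,690 = 39.7413 ppt

39.74 ppt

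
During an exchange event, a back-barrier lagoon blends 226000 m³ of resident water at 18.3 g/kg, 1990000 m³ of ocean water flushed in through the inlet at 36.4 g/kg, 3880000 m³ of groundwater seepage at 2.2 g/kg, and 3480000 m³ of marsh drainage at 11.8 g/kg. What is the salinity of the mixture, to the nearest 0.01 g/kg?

Conserving salt mass:
salt = 226,000×18.3 + 1,990,000×36.4 + 3,880,000×2.2 + 3,480,000×11.8 = 4,135,800 + 72,436,000 + 8,536,000 + 41,064,000 = 126,171,800
volume = 226,000 + 1,990,000 + 3,880,000 + 3,480,000 = 9,576,000 m³
S = 126,171,800 / 9,576,000 = 13.1758 g/kg

13.18 g/kg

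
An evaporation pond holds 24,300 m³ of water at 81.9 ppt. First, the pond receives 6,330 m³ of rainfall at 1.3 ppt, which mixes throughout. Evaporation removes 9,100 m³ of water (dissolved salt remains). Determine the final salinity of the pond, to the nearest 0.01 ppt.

92.82 ppt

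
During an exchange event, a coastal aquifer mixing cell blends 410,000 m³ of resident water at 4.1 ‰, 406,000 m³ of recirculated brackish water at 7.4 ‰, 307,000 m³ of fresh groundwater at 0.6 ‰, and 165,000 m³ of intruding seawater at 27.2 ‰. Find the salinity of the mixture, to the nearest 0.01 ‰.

7.27 ‰

By conservation of dissolved salt,
salt = 410,000×4.1 + 406,000×7.4 + 307,000×0.6 + 165,000×27.2 = 1,681,000 + 3,004,400 + 184,200 + 4,488,000 = 9,357,600
volume = 410,000 + 406,000 + 307,000 + 165,000 = 1,288,000 m³
S = 9,357,600 / 1,288,000 = 7.2652 ‰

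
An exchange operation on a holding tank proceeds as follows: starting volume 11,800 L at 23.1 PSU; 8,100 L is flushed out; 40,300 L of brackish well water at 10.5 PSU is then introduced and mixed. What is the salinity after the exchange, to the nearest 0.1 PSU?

11.6 PSU

Remaining after removal: 3,700 L at 23.1 PSU (salt = 85,470)
After addition: salt = 85,470 + 40,300×10.5 = 508,620; volume = 44,000 L
S = 508,620 / 44,000 = 11.5595 PSU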